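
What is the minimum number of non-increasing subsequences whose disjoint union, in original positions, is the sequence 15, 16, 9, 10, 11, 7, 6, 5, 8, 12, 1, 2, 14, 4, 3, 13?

5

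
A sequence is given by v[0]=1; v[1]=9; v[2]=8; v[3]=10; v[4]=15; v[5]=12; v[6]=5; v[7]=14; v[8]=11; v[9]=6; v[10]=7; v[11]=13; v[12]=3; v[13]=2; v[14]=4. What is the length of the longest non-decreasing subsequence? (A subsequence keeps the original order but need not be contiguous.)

5

Track the smallest tail for each achievable length (allowing ties):
1 → extends → [1]
9 → extends → [1, 9]
8 → replaces 9 → [1, 8]
10 → extends → [1, 8, 10]
15 → extends → [1, 8, 10, 15]
12 → replaces 15 → [1, 8, 10, 12]
5 → replaces 8 → [1, 5, 10, 12]
14 → extends → [1, 5, 10, 12, 14]
11 → replaces 12 → [1, 5, 10, 11, 14]
6 → replaces 10 → [1, 5, 6, 11, 14]
7 → replaces 11 → [1, 5, 6, 7, 14]
13 → replaces 14 → [1, 5, 6, 7, 13]
3 → replaces 5 → [1, 3, 6, 7, 13]
2 → replaces 3 → [1, 2, 6, 7, 13]
4 → replaces 6 → [1, 2, 4, 7, 13]
Five tails, so the longest non-decreasing subsequence has length 5 (e.g. 1, 9, 10, 12, 14).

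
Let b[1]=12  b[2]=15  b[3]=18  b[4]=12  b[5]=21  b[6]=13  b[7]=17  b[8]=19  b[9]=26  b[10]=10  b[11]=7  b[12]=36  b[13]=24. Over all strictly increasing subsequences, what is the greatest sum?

128

Let S[i] be the best sum of a strictly increasing subsequence ending at i:
i:       1   2   3   4   5   6   7   8   9  10  11  12  13
b[i]:   12  15  18  12  21  13  17  19  26  10   7  36  24
S:      12  27  45  12  66  25  44  64  92  10   7 128  90
Maximum is 128 (e.g. 12 + 15 + 18 + 21 + 26 + 36).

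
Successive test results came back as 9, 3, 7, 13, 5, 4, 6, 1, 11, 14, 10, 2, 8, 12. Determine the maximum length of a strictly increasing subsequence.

5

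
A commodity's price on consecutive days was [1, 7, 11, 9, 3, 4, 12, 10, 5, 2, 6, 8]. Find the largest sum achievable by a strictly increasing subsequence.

Let S[i] be the best sum of a strictly increasing subsequence ending at i:
i:      1  2  3  4  5  6  7  8  9 10 11 12
a[i]:   1  7 11  9  3  4 12 10  5  2  6  8
S:      1  8 19 17  4  8 31 27 13  3 19 27
Maximum is 31 (e.g. 1 + 7 + 11 + 12).

31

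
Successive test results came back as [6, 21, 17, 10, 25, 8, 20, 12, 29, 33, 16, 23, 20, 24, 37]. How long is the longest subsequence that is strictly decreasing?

4

Negate each value so 'decreasing' becomes 'increasing', then run patience tails on the negated sequence:
-6 → extends → [-6]
-21 → replaces -6 → [-21]
-17 → extends → [-21, -17]
-10 → extends → [-21, -17, -10]
-25 → replaces -21 → [-25, -17, -10]
-8 → extends → [-25, -17, -10, -8]
-20 → replaces -17 → [-25, -20, -10, -8]
-12 → replaces -10 → [-25, -20, -12, -8]
-29 → replaces -25 → [-29, -20, -12, -8]
-33 → replaces -29 → [-33, -20, -12, -8]
-16 → replaces -12 → [-33, -20, -16, -8]
-23 → replaces -20 → [-33, -23, -16, -8]
-20 → replaces -16 → [-33, -23, -20, -8]
-24 → replaces -23 → [-33, -24, -20, -8]
-37 → replaces -33 → [-37, -24, -20, -8]
Four tails, so the longest strictly decreasing subsequence of the original has length 4.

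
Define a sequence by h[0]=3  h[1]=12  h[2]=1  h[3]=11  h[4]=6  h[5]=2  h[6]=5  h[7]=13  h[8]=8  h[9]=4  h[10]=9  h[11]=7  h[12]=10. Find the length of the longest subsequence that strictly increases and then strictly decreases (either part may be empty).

inc[i] = longest strictly increasing subsequence ending at i; dec[i] = longest strictly decreasing subsequence starting at i:
i:      0  1  2  3  4  5  6  7  8  9 10 11 12
h[i]:   3 12  1 11  6  2  5 13  8  4  9  7 10
inc:    1  2  1  2  2  2  3  4  4  3  5  4  6
dec:    2  5  1  4  3  1  2  3  2  1  2  1  1
Best peak at i=1 (value 12): inc=2, dec=5, length 2+5−1 = 6.

6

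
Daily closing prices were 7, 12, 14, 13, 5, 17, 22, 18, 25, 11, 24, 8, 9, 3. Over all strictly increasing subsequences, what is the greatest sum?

97

Let S[i] be the best sum of a strictly increasing subsequence ending at i:
i:      1  2  3  4  5  6  7  8  9 10 11 12 13 14
a[i]:   7 12 14 13  5 17 22 18 25 11 24  8  9  3
S:      7 19 33 32  5 50 72 68 97 18 96 15 24  3
Maximum is 97 (e.g. 7 + 12 + 14 + 17 + 22 + 25).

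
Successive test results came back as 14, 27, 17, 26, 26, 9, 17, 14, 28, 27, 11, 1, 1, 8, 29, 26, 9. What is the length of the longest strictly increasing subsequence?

Let dp[i] be the length of the longest such subsequence ending at index i:
i:      1  2  3  4  5  6  7  8  9 10 11 12 13 14 15 16 17
a[i]:  14 27 17 26 26  9 17 14 28 27 11  1  1  8 29 26  9
dp:     1  2  2  3  3  1  2  2  4  4  2  1  1  2  5  3  3
Maximum dp value is 5.

5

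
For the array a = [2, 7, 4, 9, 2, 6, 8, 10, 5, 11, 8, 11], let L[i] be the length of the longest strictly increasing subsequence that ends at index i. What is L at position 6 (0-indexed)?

dp[i] = 1 + max{dp[j] : j<i, a[j]<a[i]} (or 1 if no such j):
i:      0  1  2  3  4  5  6  7  8  9 10 11
a[i]:   2  7  4  9  2  6  8 10  5 11  8 11
dp:     1  2  2  3  1  3  4  5  3  6  4  6
At index 6 the value is 4.

4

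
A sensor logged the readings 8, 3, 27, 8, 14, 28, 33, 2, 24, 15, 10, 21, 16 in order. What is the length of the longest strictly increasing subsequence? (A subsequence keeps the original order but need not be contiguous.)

Track the smallest tail for each achievable length (strict):
8 → extends → [8]
3 → replaces 8 → [3]
27 → extends → [3, 27]
8 → replaces 27 → [3, 8]
14 → extends → [3, 8, 14]
28 → extends → [3, 8, 14, 28]
33 → extends → [3, 8, 14, 28, 33]
2 → replaces 3 → [2, 8, 14, 28, 33]
24 → replaces 28 → [2, 8, 14, 24, 33]
15 → replaces 24 → [2, 8, 14, 15, 33]
10 → replaces 14 → [2, 8, 10, 15, 33]
21 → replaces 33 → [2, 8, 10, 15, 21]
16 → replaces 21 → [2, 8, 10, 15, 16]
Five tails, so the longest strictly increasing subsequence has length 5 (e.g. 3, 8, 14, 28, 33).

5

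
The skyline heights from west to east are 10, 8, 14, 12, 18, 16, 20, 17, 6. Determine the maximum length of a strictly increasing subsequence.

Track the smallest tail for each achievable length (strict):
10 → extends → [10]
8 → replaces 10 → [8]
14 → extends → [8, 14]
12 → replaces 14 → [8, 12]
18 → extends → [8, 12, 18]
16 → replaces 18 → [8, 12, 16]
20 → extends → [8, 12, 16, 20]
17 → replaces 20 → [8, 12, 16, 17]
6 → replaces 8 → [6, 12, 16, 17]
Four tails, so the longest strictly increasing subsequence has length 4 (e.g. 10, 14, 18, 20).

4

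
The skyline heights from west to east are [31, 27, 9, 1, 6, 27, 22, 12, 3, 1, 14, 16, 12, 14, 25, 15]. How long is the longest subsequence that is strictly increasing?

Let dp[i] be the length of the longest such subsequence ending at index i:
i:      1  2  3  4  5  6  7  8  9 10 11 12 13 14 15 16
a[i]:  31 27  9  1  6 27 22 12  3  1 14 16 12 14 25 15
dp:     1  1  1  1  2  3  3  3  2  1  4  5  3  4  6  5
Maximum dp value is 6.

6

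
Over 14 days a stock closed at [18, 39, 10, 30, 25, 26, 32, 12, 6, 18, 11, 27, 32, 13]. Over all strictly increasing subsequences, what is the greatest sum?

128

Let S[i] be the best sum of a strictly increasing subsequence ending at i:
i:       1   2   3   4   5   6   7   8   9  10  11  12  13  14
a[i]:   18  39  10  30  25  26  32  12   6  18  11  27  32  13
S:      18  57  10  48  43  69 101  22   6  40  21  96 128  35
Maximum is 128 (e.g. 18 + 25 + 26 + 27 + 32).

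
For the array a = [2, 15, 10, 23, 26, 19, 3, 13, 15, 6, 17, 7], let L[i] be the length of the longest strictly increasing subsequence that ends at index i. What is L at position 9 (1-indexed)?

dp[i] = 1 + max{dp[j] : j<i, a[j]<a[i]} (or 1 if no such j):
i:      1  2  3  4  5  6  7  8  9 10 11 12
a[i]:   2 15 10 23 26 19  3 13 15  6 17  7
dp:     1  2  2  3  4  3  2  3  4  3  5  4
At index 9 the value is 4.

4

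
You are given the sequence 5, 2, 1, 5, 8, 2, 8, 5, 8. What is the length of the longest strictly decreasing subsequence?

Let dp[i] be the longest strictly decreasing subsequence ending at i:
i:     1 2 3 4 5 6 7 8 9
a[i]:  5 2 1 5 8 2 8 5 8
dp:    1 2 3 1 1 2 1 2 1
Maximum is 3.

3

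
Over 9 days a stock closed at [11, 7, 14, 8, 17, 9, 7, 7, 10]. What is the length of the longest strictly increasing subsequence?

Track the smallest tail for each achievable length (strict):
11 → extends → [11]
7 → replaces 11 → [7]
14 → extends → [7, 14]
8 → replaces 14 → [7, 8]
17 → extends → [7, 8, 17]
9 → replaces 17 → [7, 8, 9]
7 → already a tail → [7, 8, 9]
7 → already a tail → [7, 8, 9]
10 → extends → [7, 8, 9, 10]
Four tails, so the longest strictly increasing subsequence has length 4 (e.g. 7, 8, 9, 10).

4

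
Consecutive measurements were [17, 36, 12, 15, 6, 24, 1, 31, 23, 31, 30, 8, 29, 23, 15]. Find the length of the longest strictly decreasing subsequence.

Let dp[i] be the longest strictly decreasing subsequence ending at i:
i:      1  2  3  4  5  6  7  8  9 10 11 12 13 14 15
a[i]:  17 36 12 15  6 24  1 31 23 31 30  8 29 23 15
dp:     1  1  2  2  3  2  4  2  3  2  3  4  4  5  6
Maximum is 6.

6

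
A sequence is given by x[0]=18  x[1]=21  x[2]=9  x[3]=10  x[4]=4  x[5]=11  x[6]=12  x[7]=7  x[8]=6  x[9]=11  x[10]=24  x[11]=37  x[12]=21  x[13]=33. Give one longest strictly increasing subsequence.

Patience tails give the LIS length; then backtrack through the dp parents:
18 → extends → [18]
21 → extends → [18, 21]
9 → replaces 18 → [9, 21]
10 → replaces 21 → [9, 10]
4 → replaces 9 → [4, 10]
11 → extends → [4, 10, 11]
12 → extends → [4, 10, 11, 12]
7 → replaces 10 → [4, 7, 11, 12]
6 → replaces 7 → [4, 6, 11, 12]
11 → already a tail → [4, 6, 11, 12]
24 → extends → [4, 6, 11, 12, 24]
37 → extends → [4, 6, 11, 12, 24, 37]
21 → replaces 24 → [4, 6, 11, 12, 21, 37]
33 → replaces 37 → [4, 6, 11, 12, 21, 33]
Length 6; one witness is 9, 10, 11, 12, 24, 37.

9, 10, 11, 12, 24, 37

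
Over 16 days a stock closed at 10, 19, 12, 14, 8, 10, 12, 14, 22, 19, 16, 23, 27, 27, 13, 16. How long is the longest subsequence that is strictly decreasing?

4

Negate each value so 'decreasing' becomes 'increasing', then run patience tails on the negated sequence:
-10 → extends → [-10]
-19 → replaces -10 → [-19]
-12 → extends → [-19, -12]
-14 → replaces -12 → [-19, -14]
-8 → extends → [-19, -14, -8]
-10 → replaces -8 → [-19, -14, -10]
-12 → replaces -10 → [-19, -14, -12]
-14 → already a tail → [-19, -14, -12]
-22 → replaces -19 → [-22, -14, -12]
-19 → replaces -14 → [-22, -19, -12]
-16 → replaces -12 → [-22, -19, -16]
-23 → replaces -22 → [-23, -19, -16]
-27 → replaces -23 → [-27, -19, -16]
-27 → already a tail → [-27, -19, -16]
-13 → extends → [-27, -19, -16, -13]
-16 → already a tail → [-27, -19, -16, -13]
Four tails, so the longest strictly decreasing subsequence of the original has length 4.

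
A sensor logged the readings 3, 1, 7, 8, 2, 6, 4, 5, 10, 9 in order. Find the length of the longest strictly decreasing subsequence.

3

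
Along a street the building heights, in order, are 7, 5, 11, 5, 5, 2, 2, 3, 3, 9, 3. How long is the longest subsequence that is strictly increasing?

3

Track the smallest tail for each achievable length (strict):
7 → extends → [7]
5 → replaces 7 → [5]
11 → extends → [5, 11]
5 → already a tail → [5, 11]
5 → already a tail → [5, 11]
2 → replaces 5 → [2, 11]
2 → already a tail → [2, 11]
3 → replaces 11 → [2, 3]
3 → already a tail → [2, 3]
9 → extends → [2, 3, 9]
3 → already a tail → [2, 3, 9]
Three tails, so the longest strictly increasing subsequence has length 3 (e.g. 2, 3, 9).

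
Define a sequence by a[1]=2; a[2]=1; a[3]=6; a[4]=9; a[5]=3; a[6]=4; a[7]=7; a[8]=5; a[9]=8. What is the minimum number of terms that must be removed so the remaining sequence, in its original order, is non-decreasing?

4

Fewest deletions = n − (longest non-decreasing subsequence).
Patience tails:
2 → extends → [2]
1 → replaces 2 → [1]
6 → extends → [1, 6]
9 → extends → [1, 6, 9]
3 → replaces 6 → [1, 3, 9]
4 → replaces 9 → [1, 3, 4]
7 → extends → [1, 3, 4, 7]
5 → replaces 7 → [1, 3, 4, 5]
8 → extends → [1, 3, 4, 5, 8]
Longest non-decreasing subsequence has length 5, so deletions = 9 − 5 = 4.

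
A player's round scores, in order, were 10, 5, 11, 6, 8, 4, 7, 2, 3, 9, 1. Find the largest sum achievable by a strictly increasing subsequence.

Let S[i] be the best sum of a strictly increasing subsequence ending at i:
i:      1  2  3  4  5  6  7  8  9 10 11
a[i]:  10  5 11  6  8  4  7  2  3  9  1
S:     10  5 21 11 19  4 18  2  5 28  1
Maximum is 28 (e.g. 5 + 6 + 8 + 9).

28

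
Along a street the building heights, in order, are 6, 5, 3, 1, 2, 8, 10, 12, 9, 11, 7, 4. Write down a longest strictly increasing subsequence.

Patience tails give the LIS length; then backtrack through the dp parents:
6 → extends → [6]
5 → replaces 6 → [5]
3 → replaces 5 → [3]
1 → replaces 3 → [1]
2 → extends → [1, 2]
8 → extends → [1, 2, 8]
10 → extends → [1, 2, 8, 10]
12 → extends → [1, 2, 8, 10, 12]
9 → replaces 10 → [1, 2, 8, 9, 12]
11 → replaces 12 → [1, 2, 8, 9, 11]
7 → replaces 8 → [1, 2, 7, 9, 11]
4 → replaces 7 → [1, 2, 4, 9, 11]
Length 5; one witness is 1, 2, 8, 10, 12.

1, 2, 8, 10, 12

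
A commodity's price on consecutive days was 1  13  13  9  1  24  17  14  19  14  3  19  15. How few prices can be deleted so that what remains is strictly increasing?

9

Fewest deletions = n − (longest strictly increasing subsequence).
Patience tails:
1 → extends → [1]
13 → extends → [1, 13]
13 → already a tail → [1, 13]
9 → replaces 13 → [1, 9]
1 → already a tail → [1, 9]
24 → extends → [1, 9, 24]
17 → replaces 24 → [1, 9, 17]
14 → replaces 17 → [1, 9, 14]
19 → extends → [1, 9, 14, 19]
14 → already a tail → [1, 9, 14, 19]
3 → replaces 9 → [1, 3, 14, 19]
19 → already a tail → [1, 3, 14, 19]
15 → replaces 19 → [1, 3, 14, 15]
Longest strictly increasing subsequence has length 4, so deletions = 13 − 4 = 9.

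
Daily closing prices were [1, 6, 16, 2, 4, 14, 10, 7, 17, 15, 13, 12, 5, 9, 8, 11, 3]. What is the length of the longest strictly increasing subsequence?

Let dp[i] be the length of the longest such subsequence ending at index i:
i:      1  2  3  4  5  6  7  8  9 10 11 12 13 14 15 16 17
a[i]:   1  6 16  2  4 14 10  7 17 15 13 12  5  9  8 11  3
dp:     1  2  3  2  3  4  4  4  5  5  5  5  4  5  5  6  3
Maximum dp value is 6.

6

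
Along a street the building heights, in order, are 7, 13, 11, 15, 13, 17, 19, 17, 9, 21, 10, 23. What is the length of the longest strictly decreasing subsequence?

3

Negate each value so 'decreasing' becomes 'increasing', then run patience tails on the negated sequence:
-7 → extends → [-7]
-13 → replaces -7 → [-13]
-11 → extends → [-13, -11]
-15 → replaces -13 → [-15, -11]
-13 → replaces -11 → [-15, -13]
-17 → replaces -15 → [-17, -13]
-19 → replaces -17 → [-19, -13]
-17 → replaces -13 → [-19, -17]
-9 → extends → [-19, -17, -9]
-21 → replaces -19 → [-21, -17, -9]
-10 → replaces -9 → [-21, -17, -10]
-23 → replaces -21 → [-23, -17, -10]
Three tails, so the longest strictly decreasing subsequence of the original has length 3.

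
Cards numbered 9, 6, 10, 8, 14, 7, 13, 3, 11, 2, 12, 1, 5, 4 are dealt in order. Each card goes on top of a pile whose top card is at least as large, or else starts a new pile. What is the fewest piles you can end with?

The minimum number of non-increasing subsequences covering a sequence equals the length of its longest strictly increasing subsequence.
LIS length is 4 (e.g. 9, 10, 11, 12), so 4 piles are needed.

4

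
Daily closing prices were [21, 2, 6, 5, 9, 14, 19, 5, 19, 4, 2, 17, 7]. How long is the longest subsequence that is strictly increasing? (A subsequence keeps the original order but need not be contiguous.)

5

Track the smallest tail for each achievable length (strict):
21 → extends → [21]
2 → replaces 21 → [2]
6 → extends → [2, 6]
5 → replaces 6 → [2, 5]
9 → extends → [2, 5, 9]
14 → extends → [2, 5, 9, 14]
19 → extends → [2, 5, 9, 14, 19]
5 → already a tail → [2, 5, 9, 14, 19]
19 → already a tail → [2, 5, 9, 14, 19]
4 → replaces 5 → [2, 4, 9, 14, 19]
2 → already a tail → [2, 4, 9, 14, 19]
17 → replaces 19 → [2, 4, 9, 14, 17]
7 → replaces 9 → [2, 4, 7, 14, 17]
Five tails, so the longest strictly increasing subsequence has length 5 (e.g. 2, 6, 9, 14, 19).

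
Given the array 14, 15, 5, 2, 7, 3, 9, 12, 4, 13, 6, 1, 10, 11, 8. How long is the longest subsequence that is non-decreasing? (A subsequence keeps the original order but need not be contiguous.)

Track the smallest tail for each achievable length (allowing ties):
14 → extends → [14]
15 → extends → [14, 15]
5 → replaces 14 → [5, 15]
2 → replaces 5 → [2, 15]
7 → replaces 15 → [2, 7]
3 → replaces 7 → [2, 3]
9 → extends → [2, 3, 9]
12 → extends → [2, 3, 9, 12]
4 → replaces 9 → [2, 3, 4, 12]
13 → extends → [2, 3, 4, 12, 13]
6 → replaces 12 → [2, 3, 4, 6, 13]
1 → replaces 2 → [1, 3, 4, 6, 13]
10 → replaces 13 → [1, 3, 4, 6, 10]
11 → extends → [1, 3, 4, 6, 10, 11]
8 → replaces 10 → [1, 3, 4, 6, 8, 11]
Six tails, so the longest non-decreasing subsequence has length 6 (e.g. 2, 3, 4, 6, 10, 11).

6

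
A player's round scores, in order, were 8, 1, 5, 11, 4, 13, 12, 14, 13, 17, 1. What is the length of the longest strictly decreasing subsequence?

4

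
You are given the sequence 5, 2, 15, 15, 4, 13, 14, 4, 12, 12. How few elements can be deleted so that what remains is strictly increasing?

6

Fewest deletions = n − (longest strictly increasing subsequence).
Patience tails:
5 → extends → [5]
2 → replaces 5 → [2]
15 → extends → [2, 15]
15 → already a tail → [2, 15]
4 → replaces 15 → [2, 4]
13 → extends → [2, 4, 13]
14 → extends → [2, 4, 13, 14]
4 → already a tail → [2, 4, 13, 14]
12 → replaces 13 → [2, 4, 12, 14]
12 → already a tail → [2, 4, 12, 14]
Longest strictly increasing subsequence has length 4, so deletions = 10 − 4 = 6.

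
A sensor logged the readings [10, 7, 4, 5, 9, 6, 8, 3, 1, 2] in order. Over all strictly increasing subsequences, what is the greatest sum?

23

Let S[i] be the best sum of a strictly increasing subsequence ending at i:
i:      1  2  3  4  5  6  7  8  9 10
a[i]:  10  7  4  5  9  6  8  3  1  2
S:     10  7  4  9 18 15 23  3  1  3
Maximum is 23 (e.g. 4 + 5 + 6 + 8).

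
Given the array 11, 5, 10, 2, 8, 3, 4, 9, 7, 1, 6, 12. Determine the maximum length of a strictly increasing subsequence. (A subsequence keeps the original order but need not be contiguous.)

Track the smallest tail for each achievable length (strict):
11 → extends → [11]
5 → replaces 11 → [5]
10 → extends → [5, 10]
2 → replaces 5 → [2, 10]
8 → replaces 10 → [2, 8]
3 → replaces 8 → [2, 3]
4 → extends → [2, 3, 4]
9 → extends → [2, 3, 4, 9]
7 → replaces 9 → [2, 3, 4, 7]
1 → replaces 2 → [1, 3, 4, 7]
6 → replaces 7 → [1, 3, 4, 6]
12 → extends → [1, 3, 4, 6, 12]
Five tails, so the longest strictly increasing subsequence has length 5 (e.g. 2, 3, 4, 9, 12).

5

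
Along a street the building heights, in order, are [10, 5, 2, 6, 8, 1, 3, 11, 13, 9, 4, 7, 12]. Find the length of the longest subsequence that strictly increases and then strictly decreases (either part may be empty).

inc[i] = longest strictly increasing subsequence ending at i; dec[i] = longest strictly decreasing subsequence starting at i:
i:      1  2  3  4  5  6  7  8  9 10 11 12 13
a[i]:  10  5  2  6  8  1  3 11 13  9  4  7 12
inc:    1  1  1  2  3  1  2  4  5  4  3  4  5
dec:    4  3  2  2  2  1  1  3  3  2  1  1  1
Best peak at i=9 (value 13): inc=5, dec=3, length 5+3−1 = 7.

7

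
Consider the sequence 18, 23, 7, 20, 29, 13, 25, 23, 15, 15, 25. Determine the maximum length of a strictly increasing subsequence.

4

Track the smallest tail for each achievable length (strict):
18 → extends → [18]
23 → extends → [18, 23]
7 → replaces 18 → [7, 23]
20 → replaces 23 → [7, 20]
29 → extends → [7, 20, 29]
13 → replaces 20 → [7, 13, 29]
25 → replaces 29 → [7, 13, 25]
23 → replaces 25 → [7, 13, 23]
15 → replaces 23 → [7, 13, 15]
15 → already a tail → [7, 13, 15]
25 → extends → [7, 13, 15, 25]
Four tails, so the longest strictly increasing subsequence has length 4 (e.g. 18, 20, 23, 25).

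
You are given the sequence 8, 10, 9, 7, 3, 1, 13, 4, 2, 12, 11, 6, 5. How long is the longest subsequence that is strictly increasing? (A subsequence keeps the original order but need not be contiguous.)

3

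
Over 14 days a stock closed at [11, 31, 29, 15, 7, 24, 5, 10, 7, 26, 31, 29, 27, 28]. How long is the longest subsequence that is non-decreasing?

Let dp[i] be the length of the longest such subsequence ending at index i:
i:      1  2  3  4  5  6  7  8  9 10 11 12 13 14
a[i]:  11 31 29 15  7 24  5 10  7 26 31 29 27 28
dp:     1  2  2  2  1  3  1  2  2  4  5  5  5  6
Maximum dp value is 6.

6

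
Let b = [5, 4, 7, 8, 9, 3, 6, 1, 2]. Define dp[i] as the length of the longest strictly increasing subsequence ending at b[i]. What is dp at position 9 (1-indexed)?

2

dp[i] = 1 + max{dp[j] : j<i, b[j]<b[i]} (or 1 if no such j):
i:     1 2 3 4 5 6 7 8 9
b[i]:  5 4 7 8 9 3 6 1 2
dp:    1 1 2 3 4 1 2 1 2
At index 9 the value is 2.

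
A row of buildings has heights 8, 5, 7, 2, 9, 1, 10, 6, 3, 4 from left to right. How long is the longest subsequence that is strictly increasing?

4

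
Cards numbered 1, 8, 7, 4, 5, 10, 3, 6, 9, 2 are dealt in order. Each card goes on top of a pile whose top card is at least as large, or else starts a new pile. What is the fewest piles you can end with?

The minimum number of non-increasing subsequences covering a sequence equals the length of its longest strictly increasing subsequence.
LIS length is 5 (e.g. 1, 4, 5, 6, 9), so 5 piles are needed.

5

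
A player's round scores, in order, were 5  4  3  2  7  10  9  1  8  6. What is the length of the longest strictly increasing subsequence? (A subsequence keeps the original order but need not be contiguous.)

3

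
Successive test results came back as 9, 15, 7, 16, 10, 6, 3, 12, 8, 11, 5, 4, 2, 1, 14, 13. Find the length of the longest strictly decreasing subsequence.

7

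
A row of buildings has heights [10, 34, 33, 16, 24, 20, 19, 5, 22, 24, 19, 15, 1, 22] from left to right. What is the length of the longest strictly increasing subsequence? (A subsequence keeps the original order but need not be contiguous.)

5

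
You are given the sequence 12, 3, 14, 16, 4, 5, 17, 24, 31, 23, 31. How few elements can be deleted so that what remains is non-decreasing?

Fewest deletions = n − (longest non-decreasing subsequence).
Patience tails:
12 → extends → [12]
3 → replaces 12 → [3]
14 → extends → [3, 14]
16 → extends → [3, 14, 16]
4 → replaces 14 → [3, 4, 16]
5 → replaces 16 → [3, 4, 5]
17 → extends → [3, 4, 5, 17]
24 → extends → [3, 4, 5, 17, 24]
31 → extends → [3, 4, 5, 17, 24, 31]
23 → replaces 24 → [3, 4, 5, 17, 23, 31]
31 → extends → [3, 4, 5, 17, 23, 31, 31]
Longest non-decreasing subsequence has length 7, so deletions = 11 − 7 = 4.

4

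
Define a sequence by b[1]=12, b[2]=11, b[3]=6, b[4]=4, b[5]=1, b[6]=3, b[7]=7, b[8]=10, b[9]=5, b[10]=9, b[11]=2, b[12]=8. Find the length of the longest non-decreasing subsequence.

4

Let dp[i] be the length of the longest such subsequence ending at index i:
i:      1  2  3  4  5  6  7  8  9 10 11 12
b[i]:  12 11  6  4  1  3  7 10  5  9  2  8
dp:     1  1  1  1  1  2  3  4  3  4  2  4
Maximum dp value is 4.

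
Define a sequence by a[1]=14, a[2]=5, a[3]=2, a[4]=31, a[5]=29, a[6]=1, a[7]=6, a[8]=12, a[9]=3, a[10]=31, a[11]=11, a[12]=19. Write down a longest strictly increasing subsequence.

Patience tails give the LIS length; then backtrack through the dp parents:
14 → extends → [14]
5 → replaces 14 → [5]
2 → replaces 5 → [2]
31 → extends → [2, 31]
29 → replaces 31 → [2, 29]
1 → replaces 2 → [1, 29]
6 → replaces 29 → [1, 6]
12 → extends → [1, 6, 12]
3 → replaces 6 → [1, 3, 12]
31 → extends → [1, 3, 12, 31]
11 → replaces 12 → [1, 3, 11, 31]
19 → replaces 31 → [1, 3, 11, 19]
Length 4; one witness is 5, 6, 12, 31.

5, 6, 12, 31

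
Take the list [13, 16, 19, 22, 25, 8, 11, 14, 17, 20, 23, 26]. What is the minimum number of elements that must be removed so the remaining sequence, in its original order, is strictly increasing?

5

Fewest deletions = n − (longest strictly increasing subsequence).
i:      1  2  3  4  5  6  7  8  9 10 11 12
a[i]:  13 16 19 22 25  8 11 14 17 20 23 26
dp:     1  2  3  4  5  1  2  3  4  5  6  7
max dp = 7, so deletions = 12 − 7 = 5.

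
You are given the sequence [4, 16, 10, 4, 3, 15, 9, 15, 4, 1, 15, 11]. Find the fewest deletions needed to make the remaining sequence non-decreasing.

Fewest deletions = n − (longest non-decreasing subsequence).
Patience tails:
4 → extends → [4]
16 → extends → [4, 16]
10 → replaces 16 → [4, 10]
4 → replaces 10 → [4, 4]
3 → replaces 4 → [3, 4]
15 → extends → [3, 4, 15]
9 → replaces 15 → [3, 4, 9]
15 → extends → [3, 4, 9, 15]
4 → replaces 9 → [3, 4, 4, 15]
1 → replaces 3 → [1, 4, 4, 15]
15 → extends → [1, 4, 4, 15, 15]
11 → replaces 15 → [1, 4, 4, 11, 15]
Longest non-decreasing subsequence has length 5, so deletions = 12 − 5 = 7.

7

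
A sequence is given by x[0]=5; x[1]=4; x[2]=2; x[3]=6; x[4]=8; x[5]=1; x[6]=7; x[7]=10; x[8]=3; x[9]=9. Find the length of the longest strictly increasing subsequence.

4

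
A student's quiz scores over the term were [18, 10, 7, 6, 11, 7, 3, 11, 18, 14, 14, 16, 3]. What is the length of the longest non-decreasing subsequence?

Let dp[i] be the length of the longest such subsequence ending at index i:
i:      1  2  3  4  5  6  7  8  9 10 11 12 13
a[i]:  18 10  7  6 11  7  3 11 18 14 14 16  3
dp:     1  1  1  1  2  2  1  3  4  4  5  6  2
Maximum dp value is 6.

6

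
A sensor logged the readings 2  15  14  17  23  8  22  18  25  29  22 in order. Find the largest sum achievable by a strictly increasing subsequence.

111

Let S[i] be the best sum of a strictly increasing subsequence ending at i:
i:       1   2   3   4   5   6   7   8   9  10  11
a[i]:    2  15  14  17  23   8  22  18  25  29  22
S:       2  17  16  34  57  10  56  52  82 111  74
Maximum is 111 (e.g. 2 + 15 + 17 + 23 + 25 + 29).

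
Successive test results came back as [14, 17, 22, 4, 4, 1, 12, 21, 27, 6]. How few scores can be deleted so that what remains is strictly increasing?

6

Fewest deletions = n − (longest strictly increasing subsequence).
Patience tails:
14 → extends → [14]
17 → extends → [14, 17]
22 → extends → [14, 17, 22]
4 → replaces 14 → [4, 17, 22]
4 → already a tail → [4, 17, 22]
1 → replaces 4 → [1, 17, 22]
12 → replaces 17 → [1, 12, 22]
21 → replaces 22 → [1, 12, 21]
27 → extends → [1, 12, 21, 27]
6 → replaces 12 → [1, 6, 21, 27]
Longest strictly increasing subsequence has length 4, so deletions = 10 − 4 = 6.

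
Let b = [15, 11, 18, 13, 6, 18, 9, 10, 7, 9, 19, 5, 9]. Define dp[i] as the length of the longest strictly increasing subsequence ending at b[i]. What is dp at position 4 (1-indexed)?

dp[i] = 1 + max{dp[j] : j<i, b[j]<b[i]} (or 1 if no such j):
i:      1  2  3  4  5  6  7  8  9 10 11 12 13
b[i]:  15 11 18 13  6 18  9 10  7  9 19  5  9
dp:     1  1  2  2  1  3  2  3  2  3  4  1  3
At index 4 the value is 2.

2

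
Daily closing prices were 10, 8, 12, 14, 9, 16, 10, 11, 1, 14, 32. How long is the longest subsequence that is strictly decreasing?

3

Negate each value so 'decreasing' becomes 'increasing', then run patience tails on the negated sequence:
-10 → extends → [-10]
-8 → extends → [-10, -8]
-12 → replaces -10 → [-12, -8]
-14 → replaces -12 → [-14, -8]
-9 → replaces -8 → [-14, -9]
-16 → replaces -14 → [-16, -9]
-10 → replaces -9 → [-16, -10]
-11 → replaces -10 → [-16, -11]
-1 → extends → [-16, -11, -1]
-14 → replaces -11 → [-16, -14, -1]
-32 → replaces -16 → [-32, -14, -1]
Three tails, so the longest strictly decreasing subsequence of the original has length 3.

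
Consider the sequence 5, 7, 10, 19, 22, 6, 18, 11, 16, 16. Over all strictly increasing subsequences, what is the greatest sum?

Let S[i] be the best sum of a strictly increasing subsequence ending at i:
i:      1  2  3  4  5  6  7  8  9 10
a[i]:   5  7 10 19 22  6 18 11 16 16
S:      5 12 22 41 63 11 40 33 49 49
Maximum is 63 (e.g. 5 + 7 + 10 + 19 + 22).

63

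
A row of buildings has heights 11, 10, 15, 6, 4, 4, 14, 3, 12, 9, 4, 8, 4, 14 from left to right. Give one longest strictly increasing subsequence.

Patience tails give the LIS length; then backtrack through the dp parents:
11 → extends → [11]
10 → replaces 11 → [10]
15 → extends → [10, 15]
6 → replaces 10 → [6, 15]
4 → replaces 6 → [4, 15]
4 → already a tail → [4, 15]
14 → replaces 15 → [4, 14]
3 → replaces 4 → [3, 14]
12 → replaces 14 → [3, 12]
9 → replaces 12 → [3, 9]
4 → replaces 9 → [3, 4]
8 → extends → [3, 4, 8]
4 → already a tail → [3, 4, 8]
14 → extends → [3, 4, 8, 14]
Length 4; one witness is 3, 4, 8, 14.

3, 4, 8, 14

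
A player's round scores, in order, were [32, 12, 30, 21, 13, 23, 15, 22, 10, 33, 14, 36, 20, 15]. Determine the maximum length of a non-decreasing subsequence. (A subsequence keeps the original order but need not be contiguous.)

6

Track the smallest tail for each achievable length (allowing ties):
32 → extends → [32]
12 → replaces 32 → [12]
30 → extends → [12, 30]
21 → replaces 30 → [12, 21]
13 → replaces 21 → [12, 13]
23 → extends → [12, 13, 23]
15 → replaces 23 → [12, 13, 15]
22 → extends → [12, 13, 15, 22]
10 → replaces 12 → [10, 13, 15, 22]
33 → extends → [10, 13, 15, 22, 33]
14 → replaces 15 → [10, 13, 14, 22, 33]
36 → extends → [10, 13, 14, 22, 33, 36]
20 → replaces 22 → [10, 13, 14, 20, 33, 36]
15 → replaces 20 → [10, 13, 14, 15, 33, 36]
Six tails, so the longest non-decreasing subsequence has length 6 (e.g. 12, 13, 15, 22, 33, 36).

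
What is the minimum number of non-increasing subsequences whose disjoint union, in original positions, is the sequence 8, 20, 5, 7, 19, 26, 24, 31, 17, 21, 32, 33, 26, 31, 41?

The minimum number of non-increasing subsequences covering a sequence equals the length of its longest strictly increasing subsequence.
LIS length is 8 (e.g. 5, 7, 19, 26, 31, 32, 33, 41), so 8 piles are needed.

8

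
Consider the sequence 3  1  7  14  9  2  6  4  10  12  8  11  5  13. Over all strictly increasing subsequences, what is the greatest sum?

Let S[i] be the best sum of a strictly increasing subsequence ending at i:
i:      1  2  3  4  5  6  7  8  9 10 11 12 13 14
a[i]:   3  1  7 14  9  2  6  4 10 12  8 11  5 13
S:      3  1 10 24 19  3  9  7 29 41 18 40 12 54
Maximum is 54 (e.g. 3 + 7 + 9 + 10 + 12 + 13).

54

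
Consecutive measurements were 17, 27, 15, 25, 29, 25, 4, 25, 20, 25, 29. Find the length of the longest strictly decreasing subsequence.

3

Let dp[i] be the longest strictly decreasing subsequence ending at i:
i:      1  2  3  4  5  6  7  8  9 10 11
a[i]:  17 27 15 25 29 25  4 25 20 25 29
dp:     1  1  2  2  1  2  3  2  3  2  1
Maximum is 3.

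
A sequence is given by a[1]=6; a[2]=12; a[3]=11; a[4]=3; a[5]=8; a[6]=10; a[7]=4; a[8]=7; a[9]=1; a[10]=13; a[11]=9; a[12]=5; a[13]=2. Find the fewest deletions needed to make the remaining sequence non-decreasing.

9

Fewest deletions = n − (longest non-decreasing subsequence).
Patience tails:
6 → extends → [6]
12 → extends → [6, 12]
11 → replaces 12 → [6, 11]
3 → replaces 6 → [3, 11]
8 → replaces 11 → [3, 8]
10 → extends → [3, 8, 10]
4 → replaces 8 → [3, 4, 10]
7 → replaces 10 → [3, 4, 7]
1 → replaces 3 → [1, 4, 7]
13 → extends → [1, 4, 7, 13]
9 → replaces 13 → [1, 4, 7, 9]
5 → replaces 7 → [1, 4, 5, 9]
2 → replaces 4 → [1, 2, 5, 9]
Longest non-decreasing subsequence has length 4, so deletions = 13 − 4 = 9.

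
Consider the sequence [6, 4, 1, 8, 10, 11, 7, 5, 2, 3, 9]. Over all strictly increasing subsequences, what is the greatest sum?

35

Let S[i] be the best sum of a strictly increasing subsequence ending at i:
i:      1  2  3  4  5  6  7  8  9 10 11
a[i]:   6  4  1  8 10 11  7  5  2  3  9
S:      6  4  1 14 24 35 13  9  3  6 23
Maximum is 35 (e.g. 6 + 8 + 10 + 11).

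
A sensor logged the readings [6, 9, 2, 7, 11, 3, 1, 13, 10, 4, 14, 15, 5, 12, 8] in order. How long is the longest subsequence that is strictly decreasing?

Negate each value so 'decreasing' becomes 'increasing', then run patience tails on the negated sequence:
-6 → extends → [-6]
-9 → replaces -6 → [-9]
-2 → extends → [-9, -2]
-7 → replaces -2 → [-9, -7]
-11 → replaces -9 → [-11, -7]
-3 → extends → [-11, -7, -3]
-1 → extends → [-11, -7, -3, -1]
-13 → replaces -11 → [-13, -7, -3, -1]
-10 → replaces -7 → [-13, -10, -3, -1]
-4 → replaces -3 → [-13, -10, -4, -1]
-14 → replaces -13 → [-14, -10, -4, -1]
-15 → replaces -14 → [-15, -10, -4, -1]
-5 → replaces -4 → [-15, -10, -5, -1]
-12 → replaces -10 → [-15, -12, -5, -1]
-8 → replaces -5 → [-15, -12, -8, -1]
Four tails, so the longest strictly decreasing subsequence of the original has length 4.

4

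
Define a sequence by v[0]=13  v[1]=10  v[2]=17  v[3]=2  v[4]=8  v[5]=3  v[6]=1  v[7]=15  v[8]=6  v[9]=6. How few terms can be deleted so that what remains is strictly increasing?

Fewest deletions = n − (longest strictly increasing subsequence).
Patience tails:
13 → extends → [13]
10 → replaces 13 → [10]
17 → extends → [10, 17]
2 → replaces 10 → [2, 17]
8 → replaces 17 → [2, 8]
3 → replaces 8 → [2, 3]
1 → replaces 2 → [1, 3]
15 → extends → [1, 3, 15]
6 → replaces 15 → [1, 3, 6]
6 → already a tail → [1, 3, 6]
Longest strictly increasing subsequence has length 3, so deletions = 10 − 3 = 7.

7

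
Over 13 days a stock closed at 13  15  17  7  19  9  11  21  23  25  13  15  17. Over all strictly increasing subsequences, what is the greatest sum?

Let S[i] be the best sum of a strictly increasing subsequence ending at i:
i:       1   2   3   4   5   6   7   8   9  10  11  12  13
a[i]:   13  15  17   7  19   9  11  21  23  25  13  15  17
S:      13  28  45   7  64  16  27  85 108 133  40  55  72
Maximum is 133 (e.g. 13 + 15 + 17 + 19 + 21 + 23 + 25).

133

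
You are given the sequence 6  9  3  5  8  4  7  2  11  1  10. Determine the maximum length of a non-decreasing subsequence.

Let dp[i] be the length of the longest such subsequence ending at index i:
i:      1  2  3  4  5  6  7  8  9 10 11
a[i]:   6  9  3  5  8  4  7  2 11  1 10
dp:     1  2  1  2  3  2  3  1  4  1  4
Maximum dp value is 4.

4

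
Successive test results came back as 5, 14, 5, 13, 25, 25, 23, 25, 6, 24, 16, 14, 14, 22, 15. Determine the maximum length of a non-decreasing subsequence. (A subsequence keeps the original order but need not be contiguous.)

6

Track the smallest tail for each achievable length (allowing ties):
5 → extends → [5]
14 → extends → [5, 14]
5 → replaces 14 → [5, 5]
13 → extends → [5, 5, 13]
25 → extends → [5, 5, 13, 25]
25 → extends → [5, 5, 13, 25, 25]
23 → replaces 25 → [5, 5, 13, 23, 25]
25 → extends → [5, 5, 13, 23, 25, 25]
6 → replaces 13 → [5, 5, 6, 23, 25, 25]
24 → replaces 25 → [5, 5, 6, 23, 24, 25]
16 → replaces 23 → [5, 5, 6, 16, 24, 25]
14 → replaces 16 → [5, 5, 6, 14, 24, 25]
14 → replaces 24 → [5, 5, 6, 14, 14, 25]
22 → replaces 25 → [5, 5, 6, 14, 14, 22]
15 → replaces 22 → [5, 5, 6, 14, 14, 15]
Six tails, so the longest non-decreasing subsequence has length 6 (e.g. 5, 5, 13, 25, 25, 25).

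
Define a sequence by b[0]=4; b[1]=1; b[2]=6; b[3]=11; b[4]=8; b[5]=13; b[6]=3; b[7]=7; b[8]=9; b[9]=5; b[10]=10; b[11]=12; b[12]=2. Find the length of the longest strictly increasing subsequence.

6

Let dp[i] be the length of the longest such subsequence ending at index i:
i:      0  1  2  3  4  5  6  7  8  9 10 11 12
b[i]:   4  1  6 11  8 13  3  7  9  5 10 12  2
dp:     1  1  2  3  3  4  2  3  4  3  5  6  2
Maximum dp value is 6.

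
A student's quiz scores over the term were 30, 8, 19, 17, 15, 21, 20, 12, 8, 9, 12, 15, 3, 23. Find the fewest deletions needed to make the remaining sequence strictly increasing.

9

Fewest deletions = n − (longest strictly increasing subsequence).
i:      1  2  3  4  5  6  7  8  9 10 11 12 13 14
a[i]:  30  8 19 17 15 21 20 12  8  9 12 15  3 23
dp:     1  1  2  2  2  3  3  2  1  2  3  4  1  5
max dp = 5, so deletions = 14 − 5 = 9.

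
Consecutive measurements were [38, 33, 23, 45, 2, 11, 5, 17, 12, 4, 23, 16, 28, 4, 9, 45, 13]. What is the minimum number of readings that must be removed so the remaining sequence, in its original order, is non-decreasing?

Fewest deletions = n − (longest non-decreasing subsequence).
i:      1  2  3  4  5  6  7  8  9 10 11 12 13 14 15 16 17
a[i]:  38 33 23 45  2 11  5 17 12  4 23 16 28  4  9 45 13
dp:     1  1  1  2  1  2  2  3  3  2  4  4  5  3  4  6  5
max dp = 6, so deletions = 17 − 6 = 11.

11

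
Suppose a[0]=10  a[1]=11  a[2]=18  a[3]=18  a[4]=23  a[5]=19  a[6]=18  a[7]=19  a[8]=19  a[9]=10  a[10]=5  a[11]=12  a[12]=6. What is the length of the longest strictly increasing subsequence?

4

Let dp[i] be the length of the longest such subsequence ending at index i:
i:      0  1  2  3  4  5  6  7  8  9 10 11 12
a[i]:  10 11 18 18 23 19 18 19 19 10  5 12  6
dp:     1  2  3  3  4  4  3  4  4  1  1  3  2
Maximum dp value is 4.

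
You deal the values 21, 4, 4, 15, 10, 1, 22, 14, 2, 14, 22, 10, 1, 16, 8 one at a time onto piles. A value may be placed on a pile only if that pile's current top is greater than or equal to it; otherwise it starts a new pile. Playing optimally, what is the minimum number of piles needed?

4

Place each on the leftmost legal pile:
21 → new pile 1 (tops now [21])
4 → pile 1 (tops now [4])
4 → pile 1 (tops now [4])
15 → new pile 2 (tops now [4, 15])
10 → pile 2 (tops now [4, 10])
1 → pile 1 (tops now [1, 10])
22 → new pile 3 (tops now [1, 10, 22])
14 → pile 3 (tops now [1, 10, 14])
2 → pile 2 (tops now [1, 2, 14])
14 → pile 3 (tops now [1, 2, 14])
22 → new pile 4 (tops now [1, 2, 14, 22])
10 → pile 3 (tops now [1, 2, 10, 22])
1 → pile 1 (tops now [1, 2, 10, 22])
16 → pile 4 (tops now [1, 2, 10, 16])
8 → pile 3 (tops now [1, 2, 8, 16])
Four piles.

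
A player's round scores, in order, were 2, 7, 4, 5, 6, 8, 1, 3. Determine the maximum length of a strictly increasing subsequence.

5

Track the smallest tail for each achievable length (strict):
2 → extends → [2]
7 → extends → [2, 7]
4 → replaces 7 → [2, 4]
5 → extends → [2, 4, 5]
6 → extends → [2, 4, 5, 6]
8 → extends → [2, 4, 5, 6, 8]
1 → replaces 2 → [1, 4, 5, 6, 8]
3 → replaces 4 → [1, 3, 5, 6, 8]
Five tails, so the longest strictly increasing subsequence has length 5 (e.g. 2, 4, 5, 6, 8).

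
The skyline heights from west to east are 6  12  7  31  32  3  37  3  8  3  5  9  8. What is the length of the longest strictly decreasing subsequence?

Negate each value so 'decreasing' becomes 'increasing', then run patience tails on the negated sequence:
-6 → extends → [-6]
-12 → replaces -6 → [-12]
-7 → extends → [-12, -7]
-31 → replaces -12 → [-31, -7]
-32 → replaces -31 → [-32, -7]
-3 → extends → [-32, -7, -3]
-37 → replaces -32 → [-37, -7, -3]
-3 → already a tail → [-37, -7, -3]
-8 → replaces -7 → [-37, -8, -3]
-3 → already a tail → [-37, -8, -3]
-5 → replaces -3 → [-37, -8, -5]
-9 → replaces -8 → [-37, -9, -5]
-8 → replaces -5 → [-37, -9, -8]
Three tails, so the longest strictly decreasing subsequence of the original has length 3.

3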